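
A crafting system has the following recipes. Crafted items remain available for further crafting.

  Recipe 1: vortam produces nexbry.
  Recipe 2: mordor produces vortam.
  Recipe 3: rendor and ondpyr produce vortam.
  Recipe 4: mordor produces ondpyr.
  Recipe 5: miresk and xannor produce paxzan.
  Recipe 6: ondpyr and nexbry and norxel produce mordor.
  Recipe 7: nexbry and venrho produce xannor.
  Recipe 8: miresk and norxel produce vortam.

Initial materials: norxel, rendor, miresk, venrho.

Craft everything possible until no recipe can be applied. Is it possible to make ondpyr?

No

ondpyr would need mordor (Recipe 4), but mordor is never obtained.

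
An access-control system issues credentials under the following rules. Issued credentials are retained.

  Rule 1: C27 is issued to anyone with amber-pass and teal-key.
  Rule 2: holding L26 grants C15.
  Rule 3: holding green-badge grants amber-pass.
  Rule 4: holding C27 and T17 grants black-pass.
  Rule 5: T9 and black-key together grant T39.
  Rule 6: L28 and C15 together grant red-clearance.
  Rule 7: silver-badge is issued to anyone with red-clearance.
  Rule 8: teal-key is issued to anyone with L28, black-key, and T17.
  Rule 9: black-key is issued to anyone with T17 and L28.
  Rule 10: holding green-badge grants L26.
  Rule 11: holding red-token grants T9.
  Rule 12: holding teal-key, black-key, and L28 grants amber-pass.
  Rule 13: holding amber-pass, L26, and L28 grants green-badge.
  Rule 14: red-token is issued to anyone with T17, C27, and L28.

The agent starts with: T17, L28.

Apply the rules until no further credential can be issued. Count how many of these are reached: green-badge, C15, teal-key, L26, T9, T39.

Holding T17 and L28 grants black-key (Rule 9).
Holding L28, black-key, and T17 grants teal-key (Rule 8).
Holding teal-key, black-key, and L28 grants amber-pass (Rule 12).
Holding amber-pass and teal-key grants C27 (Rule 1).
Holding T17, C27, and L28 grants red-token (Rule 14).
Holding red-token grants T9 (Rule 11).
Holding T9 and black-key grants T39 (Rule 5).
green-badge would need amber-pass, L26, and L28 (Rule 13), but L26 is never granted.
C15 would need L26 (Rule 2), but L26 is never granted.
teal-key: reached.
L26 would need green-badge (Rule 10), but green-badge is never granted.
T9: reached.
T39: reached.
Reached: teal-key, T9, and T39 — 3 of the 6.

3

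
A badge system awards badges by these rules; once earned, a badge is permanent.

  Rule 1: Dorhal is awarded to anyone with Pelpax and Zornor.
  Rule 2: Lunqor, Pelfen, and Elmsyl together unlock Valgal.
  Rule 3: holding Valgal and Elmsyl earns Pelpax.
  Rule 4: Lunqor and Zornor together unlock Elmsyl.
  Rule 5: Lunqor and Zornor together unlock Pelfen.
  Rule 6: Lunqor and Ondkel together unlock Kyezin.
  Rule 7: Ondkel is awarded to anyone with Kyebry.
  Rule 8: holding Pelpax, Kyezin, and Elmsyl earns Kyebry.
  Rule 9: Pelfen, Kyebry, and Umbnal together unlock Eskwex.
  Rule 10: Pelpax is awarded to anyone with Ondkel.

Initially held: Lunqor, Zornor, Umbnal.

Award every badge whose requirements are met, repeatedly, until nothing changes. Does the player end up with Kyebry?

No

Kyebry would need Pelpax, Kyezin, and Elmsyl (Rule 8), but Kyezin is never earned.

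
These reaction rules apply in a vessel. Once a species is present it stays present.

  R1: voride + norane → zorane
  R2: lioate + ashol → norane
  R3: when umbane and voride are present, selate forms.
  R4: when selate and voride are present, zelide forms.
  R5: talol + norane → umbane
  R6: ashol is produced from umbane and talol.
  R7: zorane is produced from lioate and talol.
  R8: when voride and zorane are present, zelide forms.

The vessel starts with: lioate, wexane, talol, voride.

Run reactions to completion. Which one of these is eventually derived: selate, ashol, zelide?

lioate and talol present → zorane forms (R7).
voride and zorane present → zelide forms (R8).
selate would need umbane and voride (R3), but umbane never forms. ashol would need umbane and talol (R6), but umbane never forms.

zelide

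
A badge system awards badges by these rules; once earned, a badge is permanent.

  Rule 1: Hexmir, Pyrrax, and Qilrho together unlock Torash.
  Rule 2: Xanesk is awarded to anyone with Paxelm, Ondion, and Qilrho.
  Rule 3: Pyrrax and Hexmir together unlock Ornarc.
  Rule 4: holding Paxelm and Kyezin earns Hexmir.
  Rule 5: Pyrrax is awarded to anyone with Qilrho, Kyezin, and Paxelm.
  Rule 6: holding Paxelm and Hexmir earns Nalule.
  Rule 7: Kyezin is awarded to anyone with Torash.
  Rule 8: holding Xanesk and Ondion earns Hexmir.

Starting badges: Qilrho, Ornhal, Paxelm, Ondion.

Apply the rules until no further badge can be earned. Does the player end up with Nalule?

With Paxelm, Ondion, and Qilrho, Xanesk is earned (Rule 2).
With Xanesk and Ondion, Hexmir is earned (Rule 8).
With Paxelm and Hexmir, Nalule is earned (Rule 6).

Yes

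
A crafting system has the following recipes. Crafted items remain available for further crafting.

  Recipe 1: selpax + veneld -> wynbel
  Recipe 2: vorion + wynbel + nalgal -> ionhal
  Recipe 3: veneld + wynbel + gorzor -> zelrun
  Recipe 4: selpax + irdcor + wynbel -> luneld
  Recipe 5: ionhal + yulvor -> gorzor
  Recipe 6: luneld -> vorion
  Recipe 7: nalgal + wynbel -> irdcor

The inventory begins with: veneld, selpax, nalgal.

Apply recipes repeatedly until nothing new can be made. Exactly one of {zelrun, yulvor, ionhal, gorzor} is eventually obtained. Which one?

ionhal

selpax + veneld -> wynbel (Recipe 1).
nalgal + wynbel -> irdcor (Recipe 7).
Using Recipe 4, selpax, irdcor, and wynbel make luneld.
luneld -> vorion (Recipe 6).
vorion + wynbel + nalgal -> ionhal (Recipe 2).
zelrun would need veneld, wynbel, and gorzor (Recipe 3), but gorzor is never obtained. gorzor would need ionhal and yulvor (Recipe 5), but yulvor is never obtained. No rule produces yulvor, and it is not given.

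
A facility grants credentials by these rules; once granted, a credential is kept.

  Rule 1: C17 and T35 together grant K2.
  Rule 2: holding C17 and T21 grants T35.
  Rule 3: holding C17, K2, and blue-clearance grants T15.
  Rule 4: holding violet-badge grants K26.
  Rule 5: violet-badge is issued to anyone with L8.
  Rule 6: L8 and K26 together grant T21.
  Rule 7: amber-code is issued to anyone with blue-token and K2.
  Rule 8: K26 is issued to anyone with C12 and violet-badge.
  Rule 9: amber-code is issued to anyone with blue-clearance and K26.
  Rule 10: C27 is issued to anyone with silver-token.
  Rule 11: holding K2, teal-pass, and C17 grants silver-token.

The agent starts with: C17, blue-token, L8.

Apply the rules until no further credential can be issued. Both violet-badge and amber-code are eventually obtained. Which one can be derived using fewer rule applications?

violet-badge

violet-badge: Holding L8 grants violet-badge (Rule 5). [1 rule application]
amber-code: Holding L8 grants violet-badge (Rule 5). Holding violet-badge grants K26 (Rule 4). Holding L8 and K26 grants T21 (Rule 6). Holding C17 and T21 grants T35 (Rule 2). Holding C17 and T35 grants K2 (Rule 1). Holding blue-token and K2 grants amber-code (Rule 7). [6 rule applications]
violet-badge needs fewer.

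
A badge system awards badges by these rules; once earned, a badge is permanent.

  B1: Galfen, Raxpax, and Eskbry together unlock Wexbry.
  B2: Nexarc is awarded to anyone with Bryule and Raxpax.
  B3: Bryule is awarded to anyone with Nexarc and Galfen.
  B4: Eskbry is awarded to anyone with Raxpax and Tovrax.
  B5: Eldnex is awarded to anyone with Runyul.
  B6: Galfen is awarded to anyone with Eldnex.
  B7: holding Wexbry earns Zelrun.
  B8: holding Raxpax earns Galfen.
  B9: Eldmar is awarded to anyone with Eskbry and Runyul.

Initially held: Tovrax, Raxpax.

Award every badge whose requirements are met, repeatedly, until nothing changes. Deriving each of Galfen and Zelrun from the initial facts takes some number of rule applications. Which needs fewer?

Galfen

Galfen: With Raxpax, Galfen is earned (B8). [1 rule application]
Zelrun: With Raxpax, Galfen is earned (B8). With Raxpax and Tovrax, Eskbry is earned (B4). With Galfen, Raxpax, and Eskbry, Wexbry is earned (B1). With Wexbry, Zelrun is earned (B7). [4 rule applications]
Galfen needs fewer.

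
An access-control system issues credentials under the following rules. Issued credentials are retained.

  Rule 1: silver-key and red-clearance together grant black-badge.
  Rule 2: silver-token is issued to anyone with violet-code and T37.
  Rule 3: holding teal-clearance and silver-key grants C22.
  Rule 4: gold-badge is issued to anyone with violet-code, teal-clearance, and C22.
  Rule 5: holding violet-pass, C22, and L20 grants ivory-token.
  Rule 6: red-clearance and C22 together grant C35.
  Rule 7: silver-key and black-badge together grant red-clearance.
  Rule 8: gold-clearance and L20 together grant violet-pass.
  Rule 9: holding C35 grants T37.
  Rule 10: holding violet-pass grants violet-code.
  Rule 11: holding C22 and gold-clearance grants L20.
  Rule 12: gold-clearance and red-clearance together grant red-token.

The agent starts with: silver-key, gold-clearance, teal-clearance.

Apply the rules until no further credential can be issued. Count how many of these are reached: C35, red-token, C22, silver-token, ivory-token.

Holding teal-clearance and silver-key grants C22 (Rule 3).
Holding C22 and gold-clearance grants L20 (Rule 11).
Holding gold-clearance and L20 grants violet-pass (Rule 8).
Holding violet-pass, C22, and L20 grants ivory-token (Rule 5).
C35 would need red-clearance and C22 (Rule 6), but red-clearance is never granted.
red-token would need gold-clearance and red-clearance (Rule 12), but red-clearance is never granted.
C22: reached.
silver-token would need violet-code and T37 (Rule 2), but T37 is never granted.
ivory-token: reached.
Reached: C22 and ivory-token — 2 of the 5.

2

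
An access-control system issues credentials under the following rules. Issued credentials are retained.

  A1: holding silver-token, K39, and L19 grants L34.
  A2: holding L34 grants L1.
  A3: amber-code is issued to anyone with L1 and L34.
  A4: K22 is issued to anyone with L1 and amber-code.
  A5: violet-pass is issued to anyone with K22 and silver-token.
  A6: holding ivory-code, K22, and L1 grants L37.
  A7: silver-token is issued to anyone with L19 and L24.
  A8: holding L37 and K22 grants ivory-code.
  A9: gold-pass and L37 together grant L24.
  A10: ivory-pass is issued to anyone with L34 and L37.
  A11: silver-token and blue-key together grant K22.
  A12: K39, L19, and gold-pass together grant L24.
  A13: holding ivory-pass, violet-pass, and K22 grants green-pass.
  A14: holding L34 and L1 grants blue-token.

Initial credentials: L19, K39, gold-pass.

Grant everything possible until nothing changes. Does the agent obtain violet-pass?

Holding K39, L19, and gold-pass grants L24 (A12).
Holding L19 and L24 grants silver-token (A7).
Holding silver-token, K39, and L19 grants L34 (A1).
Holding L34 grants L1 (A2).
Holding L1 and L34 grants amber-code (A3).
Holding L1 and amber-code grants K22 (A4).
Holding K22 and silver-token grants violet-pass (A5).

Yes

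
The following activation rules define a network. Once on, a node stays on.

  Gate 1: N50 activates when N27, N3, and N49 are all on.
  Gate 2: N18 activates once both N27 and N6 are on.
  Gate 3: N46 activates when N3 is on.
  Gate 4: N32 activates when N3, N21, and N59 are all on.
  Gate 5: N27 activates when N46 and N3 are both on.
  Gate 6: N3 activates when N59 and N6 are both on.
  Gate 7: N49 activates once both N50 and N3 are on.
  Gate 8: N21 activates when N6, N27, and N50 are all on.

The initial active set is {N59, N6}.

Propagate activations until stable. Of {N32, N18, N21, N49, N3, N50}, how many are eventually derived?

2

Gate 6: N59 and N6 on → N3 on.
Gate 3: N3 on → N46 on.
N46 and N3 are on, so N27 activates (Gate 5).
N27 and N6 are on, so N18 activates (Gate 2).
N32 would need N3, N21, and N59 (Gate 4), but N21 never turns on.
N18: reached.
N21 would need N6, N27, and N50 (Gate 8), but N50 never turns on.
N49 would need N50 and N3 (Gate 7), but N50 never turns on.
N3: reached.
N50 would need N27, N3, and N49 (Gate 1), but N49 never turns on.
Reached: N18 and N3 — 2 of the 6.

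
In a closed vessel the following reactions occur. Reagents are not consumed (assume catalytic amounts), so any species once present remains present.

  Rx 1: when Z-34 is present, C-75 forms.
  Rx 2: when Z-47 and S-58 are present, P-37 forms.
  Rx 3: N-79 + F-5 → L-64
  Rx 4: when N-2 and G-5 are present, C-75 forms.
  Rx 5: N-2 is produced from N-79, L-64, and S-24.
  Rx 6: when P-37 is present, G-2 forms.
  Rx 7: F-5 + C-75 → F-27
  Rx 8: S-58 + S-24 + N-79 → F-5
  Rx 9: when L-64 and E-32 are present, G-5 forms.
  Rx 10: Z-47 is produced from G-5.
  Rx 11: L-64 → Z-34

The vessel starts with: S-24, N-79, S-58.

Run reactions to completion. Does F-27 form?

S-58, S-24, and N-79 present → F-5 forms (Rx 8).
N-79 and F-5 present → L-64 forms (Rx 3).
L-64 present → Z-34 forms (Rx 11).
Z-34 present → C-75 forms (Rx 1).
F-5 and C-75 present → F-27 forms (Rx 7).

Yes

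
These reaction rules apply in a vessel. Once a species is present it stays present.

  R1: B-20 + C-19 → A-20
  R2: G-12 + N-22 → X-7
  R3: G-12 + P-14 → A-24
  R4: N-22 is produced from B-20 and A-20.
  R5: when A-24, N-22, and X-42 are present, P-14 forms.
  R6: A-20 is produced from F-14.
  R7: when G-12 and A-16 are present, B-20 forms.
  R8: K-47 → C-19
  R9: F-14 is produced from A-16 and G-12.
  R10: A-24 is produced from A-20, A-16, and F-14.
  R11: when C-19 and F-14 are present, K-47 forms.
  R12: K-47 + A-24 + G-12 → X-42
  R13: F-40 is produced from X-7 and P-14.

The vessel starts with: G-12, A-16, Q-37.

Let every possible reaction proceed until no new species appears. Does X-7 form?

Yes

A-16 and G-12 present → F-14 forms (R9).
G-12 and A-16 present → B-20 forms (R7).
F-14 present → A-20 forms (R6).
B-20 and A-20 present → N-22 forms (R4).
G-12 and N-22 present → X-7 forms (R2).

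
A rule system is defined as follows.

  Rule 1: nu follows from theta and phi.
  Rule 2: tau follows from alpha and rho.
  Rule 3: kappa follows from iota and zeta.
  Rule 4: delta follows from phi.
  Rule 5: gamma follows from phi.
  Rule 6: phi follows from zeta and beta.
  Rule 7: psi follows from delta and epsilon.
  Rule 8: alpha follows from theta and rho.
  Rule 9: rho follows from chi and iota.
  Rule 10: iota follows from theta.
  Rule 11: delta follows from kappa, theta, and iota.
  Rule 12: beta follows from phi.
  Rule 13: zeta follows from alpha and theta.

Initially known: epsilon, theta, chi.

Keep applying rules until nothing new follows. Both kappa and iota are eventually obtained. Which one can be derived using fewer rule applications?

iota: theta holds, so iota follows (Rule 10). [1 rule application]
kappa: From theta, Rule 10 gives iota. chi and iota hold, so rho follows (Rule 9). theta and rho hold, so alpha follows (Rule 8). From alpha and theta, Rule 13 gives zeta. From iota and zeta, Rule 3 gives kappa. [5 rule applications]
iota needs fewer.

iota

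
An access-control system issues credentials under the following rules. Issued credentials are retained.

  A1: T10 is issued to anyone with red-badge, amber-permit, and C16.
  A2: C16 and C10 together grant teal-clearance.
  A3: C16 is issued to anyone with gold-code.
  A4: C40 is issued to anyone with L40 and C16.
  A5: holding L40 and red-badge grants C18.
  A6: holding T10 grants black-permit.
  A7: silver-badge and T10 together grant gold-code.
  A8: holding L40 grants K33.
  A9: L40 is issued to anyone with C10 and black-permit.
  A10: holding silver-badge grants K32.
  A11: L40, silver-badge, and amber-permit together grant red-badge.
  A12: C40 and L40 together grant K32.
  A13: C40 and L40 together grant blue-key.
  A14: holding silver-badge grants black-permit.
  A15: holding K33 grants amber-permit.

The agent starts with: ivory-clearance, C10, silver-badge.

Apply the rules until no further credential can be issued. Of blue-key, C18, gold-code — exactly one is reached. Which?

Holding silver-badge grants black-permit (A14).
Holding C10 and black-permit grants L40 (A9).
Holding L40 grants K33 (A8).
Holding K33 grants amber-permit (A15).
Holding L40, silver-badge, and amber-permit grants red-badge (A11).
Holding L40 and red-badge grants C18 (A5).
gold-code would need silver-badge and T10 (A7), but T10 is never granted. blue-key would need C40 and L40 (A13), but C40 is never granted.

C18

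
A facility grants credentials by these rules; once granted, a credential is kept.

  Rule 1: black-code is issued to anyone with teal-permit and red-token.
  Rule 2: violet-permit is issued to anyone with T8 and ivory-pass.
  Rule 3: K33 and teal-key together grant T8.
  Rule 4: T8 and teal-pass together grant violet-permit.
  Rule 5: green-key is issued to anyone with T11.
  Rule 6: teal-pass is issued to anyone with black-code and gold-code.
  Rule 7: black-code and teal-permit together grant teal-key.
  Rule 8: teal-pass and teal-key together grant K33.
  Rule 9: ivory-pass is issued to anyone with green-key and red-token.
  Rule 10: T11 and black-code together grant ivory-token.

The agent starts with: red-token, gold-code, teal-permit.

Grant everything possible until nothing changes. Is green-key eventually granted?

No

green-key would need T11 (Rule 5), but T11 is never granted.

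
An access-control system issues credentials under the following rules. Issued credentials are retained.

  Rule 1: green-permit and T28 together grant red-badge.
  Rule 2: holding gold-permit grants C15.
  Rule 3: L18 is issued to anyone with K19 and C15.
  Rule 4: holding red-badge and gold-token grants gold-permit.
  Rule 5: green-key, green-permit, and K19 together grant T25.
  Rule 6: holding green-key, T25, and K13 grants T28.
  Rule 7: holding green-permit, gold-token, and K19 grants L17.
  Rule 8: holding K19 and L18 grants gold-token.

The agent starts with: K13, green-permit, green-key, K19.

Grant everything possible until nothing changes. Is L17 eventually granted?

No

L17 would need green-permit, gold-token, and K19 (Rule 7), but gold-token is never granted.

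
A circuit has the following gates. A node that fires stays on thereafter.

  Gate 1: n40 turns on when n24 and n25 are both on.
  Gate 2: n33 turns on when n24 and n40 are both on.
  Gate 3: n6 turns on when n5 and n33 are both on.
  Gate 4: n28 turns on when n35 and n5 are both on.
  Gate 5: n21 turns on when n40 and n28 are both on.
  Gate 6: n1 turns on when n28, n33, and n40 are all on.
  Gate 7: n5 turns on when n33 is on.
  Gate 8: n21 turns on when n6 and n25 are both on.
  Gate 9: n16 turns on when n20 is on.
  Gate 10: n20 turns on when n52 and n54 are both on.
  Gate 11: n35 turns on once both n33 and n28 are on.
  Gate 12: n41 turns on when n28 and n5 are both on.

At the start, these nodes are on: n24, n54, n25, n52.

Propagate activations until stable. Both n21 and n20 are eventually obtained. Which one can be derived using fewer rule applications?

n20

n20: n52 and n54 are on, so n20 turns on (Gate 10). [1 rule application]
n21: Gate 1: n24 and n25 on → n40 on. n24 and n40 are on, so n33 turns on (Gate 2). n33 is on, so n5 turns on (Gate 7). n5 and n33 are on, so n6 turns on (Gate 3). Gate 8: n6 and n25 on → n21 on. [5 rule applications]
n20 needs fewer.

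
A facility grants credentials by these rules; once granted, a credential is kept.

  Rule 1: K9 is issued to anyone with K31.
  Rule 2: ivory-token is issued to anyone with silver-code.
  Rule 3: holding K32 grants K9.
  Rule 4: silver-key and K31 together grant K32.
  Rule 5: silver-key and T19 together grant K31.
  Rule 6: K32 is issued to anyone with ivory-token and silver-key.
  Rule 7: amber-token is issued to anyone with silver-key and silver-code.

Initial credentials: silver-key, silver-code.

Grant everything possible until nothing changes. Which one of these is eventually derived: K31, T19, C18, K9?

K9

Holding silver-code grants ivory-token (Rule 2).
Holding ivory-token and silver-key grants K32 (Rule 6).
Holding K32 grants K9 (Rule 3).
No rule produces C18, and it is not given. No rule produces T19, and it is not given. K31 would need silver-key and T19 (Rule 5), but T19 is never granted.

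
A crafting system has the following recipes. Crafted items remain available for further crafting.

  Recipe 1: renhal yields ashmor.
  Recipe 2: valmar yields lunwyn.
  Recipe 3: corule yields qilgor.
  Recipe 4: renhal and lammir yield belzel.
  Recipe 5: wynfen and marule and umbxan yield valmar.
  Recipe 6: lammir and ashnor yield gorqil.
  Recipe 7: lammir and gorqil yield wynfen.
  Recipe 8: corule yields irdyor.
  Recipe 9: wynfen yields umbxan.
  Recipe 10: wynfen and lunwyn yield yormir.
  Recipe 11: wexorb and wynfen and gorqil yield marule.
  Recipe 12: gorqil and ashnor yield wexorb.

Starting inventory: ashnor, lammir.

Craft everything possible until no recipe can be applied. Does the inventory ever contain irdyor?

No

irdyor would need corule (Recipe 8), but corule is never obtained.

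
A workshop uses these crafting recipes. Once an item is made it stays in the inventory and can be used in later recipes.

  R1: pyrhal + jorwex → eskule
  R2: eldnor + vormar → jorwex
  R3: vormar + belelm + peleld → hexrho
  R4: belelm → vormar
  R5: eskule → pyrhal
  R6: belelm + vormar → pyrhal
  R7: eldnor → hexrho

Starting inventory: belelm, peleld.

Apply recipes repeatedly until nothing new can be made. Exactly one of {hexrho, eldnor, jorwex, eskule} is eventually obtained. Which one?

Using R4, belelm makes vormar.
vormar + belelm + peleld → hexrho (R3).
eskule would need pyrhal and jorwex (R1), but jorwex is never obtained. No rule produces eldnor, and it is not given. jorwex would need eldnor and vormar (R2), but eldnor is never obtained.

hexrho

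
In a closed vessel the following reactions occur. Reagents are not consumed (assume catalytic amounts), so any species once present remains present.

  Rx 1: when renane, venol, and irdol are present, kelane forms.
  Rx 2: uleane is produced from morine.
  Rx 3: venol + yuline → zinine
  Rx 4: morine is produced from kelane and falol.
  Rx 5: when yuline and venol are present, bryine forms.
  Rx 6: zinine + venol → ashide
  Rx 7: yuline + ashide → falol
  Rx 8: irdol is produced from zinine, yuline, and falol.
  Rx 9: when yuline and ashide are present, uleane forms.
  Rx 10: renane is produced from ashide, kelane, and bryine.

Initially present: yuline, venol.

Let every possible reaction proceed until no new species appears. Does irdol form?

venol and yuline present → zinine forms (Rx 3).
zinine and venol present → ashide forms (Rx 6).
yuline and ashide present → falol forms (Rx 7).
zinine, yuline, and falol present → irdol forms (Rx 8).

Yes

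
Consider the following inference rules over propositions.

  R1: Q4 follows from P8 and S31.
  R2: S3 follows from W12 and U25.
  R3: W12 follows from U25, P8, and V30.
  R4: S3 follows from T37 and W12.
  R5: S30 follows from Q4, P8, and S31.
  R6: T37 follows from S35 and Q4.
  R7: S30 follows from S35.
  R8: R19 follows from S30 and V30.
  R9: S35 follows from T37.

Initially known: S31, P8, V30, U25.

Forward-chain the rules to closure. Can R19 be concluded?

Yes

P8 and S31 hold, so Q4 follows (R1).
Q4, P8, and S31 hold, so S30 follows (R5).
S30 and V30 hold, so R19 follows (R8).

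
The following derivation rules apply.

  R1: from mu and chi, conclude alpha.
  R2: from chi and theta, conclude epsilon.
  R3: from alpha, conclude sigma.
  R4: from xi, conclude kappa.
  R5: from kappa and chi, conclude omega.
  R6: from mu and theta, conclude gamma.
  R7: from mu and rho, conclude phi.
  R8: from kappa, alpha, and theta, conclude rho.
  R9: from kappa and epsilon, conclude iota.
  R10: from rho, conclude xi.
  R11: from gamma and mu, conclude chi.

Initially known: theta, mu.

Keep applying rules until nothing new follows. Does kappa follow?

kappa would need xi (R4), but xi is never established.

No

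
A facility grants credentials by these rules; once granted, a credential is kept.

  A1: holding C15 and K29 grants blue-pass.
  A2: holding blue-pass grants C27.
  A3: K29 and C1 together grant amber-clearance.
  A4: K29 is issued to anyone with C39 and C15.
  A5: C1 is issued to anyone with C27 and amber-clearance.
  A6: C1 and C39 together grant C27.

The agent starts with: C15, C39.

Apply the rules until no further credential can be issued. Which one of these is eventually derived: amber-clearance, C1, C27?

C27

Holding C39 and C15 grants K29 (A4).
Holding C15 and K29 grants blue-pass (A1).
Holding blue-pass grants C27 (A2).
C1 would need C27 and amber-clearance (A5), but amber-clearance is never granted. amber-clearance would need K29 and C1 (A3), but C1 is never granted.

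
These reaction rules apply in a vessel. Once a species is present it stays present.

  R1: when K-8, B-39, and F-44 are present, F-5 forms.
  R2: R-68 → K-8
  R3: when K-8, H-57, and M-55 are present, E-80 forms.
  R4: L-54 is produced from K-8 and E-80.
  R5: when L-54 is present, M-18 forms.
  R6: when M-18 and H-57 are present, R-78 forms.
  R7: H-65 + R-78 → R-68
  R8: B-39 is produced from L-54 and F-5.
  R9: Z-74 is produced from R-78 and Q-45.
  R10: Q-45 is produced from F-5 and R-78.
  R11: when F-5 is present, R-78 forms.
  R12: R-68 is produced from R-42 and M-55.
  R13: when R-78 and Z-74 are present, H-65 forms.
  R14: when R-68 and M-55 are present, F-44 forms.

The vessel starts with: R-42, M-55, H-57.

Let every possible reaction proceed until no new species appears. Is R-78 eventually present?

Yes

R-42 and M-55 present → R-68 forms (R12).
R-68 present → K-8 forms (R2).
K-8, H-57, and M-55 present → E-80 forms (R3).
K-8 and E-80 present → L-54 forms (R4).
L-54 present → M-18 forms (R5).
M-18 and H-57 present → R-78 forms (R6).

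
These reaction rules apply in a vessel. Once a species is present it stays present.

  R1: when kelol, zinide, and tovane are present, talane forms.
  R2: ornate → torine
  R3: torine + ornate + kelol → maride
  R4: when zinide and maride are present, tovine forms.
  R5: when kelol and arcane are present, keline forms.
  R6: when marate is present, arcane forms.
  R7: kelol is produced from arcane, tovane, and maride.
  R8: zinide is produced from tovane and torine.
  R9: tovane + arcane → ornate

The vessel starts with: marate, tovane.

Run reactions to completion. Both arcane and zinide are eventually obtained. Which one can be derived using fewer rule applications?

arcane: marate present → arcane forms (R6). [1 rule application]
zinide: marate present → arcane forms (R6). tovane and arcane present → ornate forms (R9). ornate present → torine forms (R2). tovane and torine present → zinide forms (R8). [4 rule applications]
arcane needs fewer.

arcane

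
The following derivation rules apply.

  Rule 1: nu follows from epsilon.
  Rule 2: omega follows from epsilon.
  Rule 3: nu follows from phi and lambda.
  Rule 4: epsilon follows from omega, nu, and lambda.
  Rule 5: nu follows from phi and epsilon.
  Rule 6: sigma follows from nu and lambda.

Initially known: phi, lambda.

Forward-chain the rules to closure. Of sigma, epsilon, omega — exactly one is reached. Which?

sigma

From phi and lambda, Rule 3 gives nu.
nu and lambda hold, so sigma follows (Rule 6).
epsilon would need omega, nu, and lambda (Rule 4), but omega is never established. omega would need epsilon (Rule 2), but epsilon is never established.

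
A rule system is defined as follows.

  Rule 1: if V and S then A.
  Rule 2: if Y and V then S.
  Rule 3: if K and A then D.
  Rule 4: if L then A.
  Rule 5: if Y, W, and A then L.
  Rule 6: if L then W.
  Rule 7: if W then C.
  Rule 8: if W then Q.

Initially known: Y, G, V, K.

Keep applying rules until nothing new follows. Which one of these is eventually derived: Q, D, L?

From Y and V, Rule 2 gives S.
V and S hold, so A follows (Rule 1).
From K and A, Rule 3 gives D.
Q would need W (Rule 8), but W is never established. L would need Y, W, and A (Rule 5), but W is never established.

D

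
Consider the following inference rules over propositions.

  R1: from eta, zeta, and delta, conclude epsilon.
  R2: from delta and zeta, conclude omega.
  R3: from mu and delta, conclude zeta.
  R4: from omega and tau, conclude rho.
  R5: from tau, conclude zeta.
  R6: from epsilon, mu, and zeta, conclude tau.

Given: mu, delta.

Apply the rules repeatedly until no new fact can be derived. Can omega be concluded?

Yes

mu and delta hold, so zeta follows (R3).
delta and zeta hold, so omega follows (R2).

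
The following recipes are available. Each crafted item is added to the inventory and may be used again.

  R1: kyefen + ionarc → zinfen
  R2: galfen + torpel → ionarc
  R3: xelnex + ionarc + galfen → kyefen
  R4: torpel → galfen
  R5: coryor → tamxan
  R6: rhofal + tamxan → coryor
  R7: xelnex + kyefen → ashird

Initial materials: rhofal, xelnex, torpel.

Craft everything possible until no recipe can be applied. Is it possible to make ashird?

Yes

Using R4, torpel makes galfen.
galfen + torpel → ionarc (R2).
xelnex + ionarc + galfen → kyefen (R3).
Using R7, xelnex and kyefen make ashird.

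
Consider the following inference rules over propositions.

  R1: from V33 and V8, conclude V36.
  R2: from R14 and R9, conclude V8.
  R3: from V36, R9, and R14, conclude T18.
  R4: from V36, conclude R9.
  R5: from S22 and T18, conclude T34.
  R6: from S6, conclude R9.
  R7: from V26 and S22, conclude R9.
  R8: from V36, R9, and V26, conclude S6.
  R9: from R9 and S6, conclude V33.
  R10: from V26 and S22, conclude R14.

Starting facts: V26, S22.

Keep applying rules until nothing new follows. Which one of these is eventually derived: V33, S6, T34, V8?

V26 and S22 hold, so R9 follows (R7).
V26 and S22 hold, so R14 follows (R10).
R14 and R9 hold, so V8 follows (R2).
V33 would need R9 and S6 (R9), but S6 is never established. T34 would need S22 and T18 (R5), but T18 is never established. S6 would need V36, R9, and V26 (R8), but V36 is never established.

V8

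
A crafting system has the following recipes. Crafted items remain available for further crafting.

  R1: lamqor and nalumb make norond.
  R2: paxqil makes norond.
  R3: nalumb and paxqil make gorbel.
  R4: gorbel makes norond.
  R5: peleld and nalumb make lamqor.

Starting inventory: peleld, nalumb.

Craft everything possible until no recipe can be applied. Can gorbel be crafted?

No

gorbel would need nalumb and paxqil (R3), but paxqil is never obtained.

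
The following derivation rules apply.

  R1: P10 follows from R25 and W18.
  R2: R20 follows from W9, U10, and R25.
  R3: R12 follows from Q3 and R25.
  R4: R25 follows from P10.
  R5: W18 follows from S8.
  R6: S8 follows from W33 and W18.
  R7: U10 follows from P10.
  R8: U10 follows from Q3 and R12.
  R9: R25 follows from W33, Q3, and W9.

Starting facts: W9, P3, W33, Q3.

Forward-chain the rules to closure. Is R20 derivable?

Yes

W33, Q3, and W9 hold, so R25 follows (R9).
From Q3 and R25, R3 gives R12.
Q3 and R12 hold, so U10 follows (R8).
W9, U10, and R25 hold, so R20 follows (R2).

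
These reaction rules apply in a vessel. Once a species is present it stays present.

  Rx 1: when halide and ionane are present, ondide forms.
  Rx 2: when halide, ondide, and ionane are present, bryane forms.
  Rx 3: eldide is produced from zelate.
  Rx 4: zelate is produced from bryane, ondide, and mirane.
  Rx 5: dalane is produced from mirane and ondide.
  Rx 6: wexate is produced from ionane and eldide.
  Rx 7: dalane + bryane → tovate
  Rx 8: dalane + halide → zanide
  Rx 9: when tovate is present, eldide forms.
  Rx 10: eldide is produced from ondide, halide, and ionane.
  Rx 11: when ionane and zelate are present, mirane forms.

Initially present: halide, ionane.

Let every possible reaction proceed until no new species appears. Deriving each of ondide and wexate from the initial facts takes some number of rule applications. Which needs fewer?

ondide

ondide: halide and ionane present → ondide forms (Rx 1). [1 rule application]
wexate: halide and ionane present → ondide forms (Rx 1). ondide, halide, and ionane present → eldide forms (Rx 10). ionane and eldide present → wexate forms (Rx 6). [3 rule applications]
ondide needs fewer.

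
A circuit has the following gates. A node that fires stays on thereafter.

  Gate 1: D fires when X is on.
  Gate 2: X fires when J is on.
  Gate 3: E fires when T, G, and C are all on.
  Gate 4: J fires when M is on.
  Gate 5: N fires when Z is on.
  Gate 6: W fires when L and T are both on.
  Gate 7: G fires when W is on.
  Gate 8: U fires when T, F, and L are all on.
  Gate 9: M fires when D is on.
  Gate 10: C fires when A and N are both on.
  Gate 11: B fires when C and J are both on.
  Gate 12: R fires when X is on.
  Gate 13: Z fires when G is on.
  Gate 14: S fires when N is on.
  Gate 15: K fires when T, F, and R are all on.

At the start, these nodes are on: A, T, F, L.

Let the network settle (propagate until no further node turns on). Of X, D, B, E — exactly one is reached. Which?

L and T are on, so W fires (Gate 6).
Gate 7: W on → G on.
G is on, so Z fires (Gate 13).
Gate 5: Z on → N on.
Gate 10: A and N on → C on.
Gate 3: T, G, and C on → E on.
D would need X (Gate 1), but X never turns on. X would need J (Gate 2), but J never turns on. B would need C and J (Gate 11), but J never turns on.

E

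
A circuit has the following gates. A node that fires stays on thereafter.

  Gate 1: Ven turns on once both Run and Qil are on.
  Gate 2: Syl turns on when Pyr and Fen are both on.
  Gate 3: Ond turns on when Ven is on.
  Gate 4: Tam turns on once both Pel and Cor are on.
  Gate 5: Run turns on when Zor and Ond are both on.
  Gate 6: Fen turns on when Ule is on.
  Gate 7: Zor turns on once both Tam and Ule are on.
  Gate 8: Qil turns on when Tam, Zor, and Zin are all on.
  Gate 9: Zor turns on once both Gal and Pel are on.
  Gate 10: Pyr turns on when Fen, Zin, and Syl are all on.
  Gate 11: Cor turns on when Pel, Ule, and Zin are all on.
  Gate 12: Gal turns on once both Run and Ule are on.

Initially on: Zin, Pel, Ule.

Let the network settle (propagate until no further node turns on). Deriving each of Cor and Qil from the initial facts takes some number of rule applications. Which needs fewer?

Cor: Gate 11: Pel, Ule, and Zin on → Cor on. [1 rule application]
Qil: Pel, Ule, and Zin are on, so Cor turns on (Gate 11). Gate 4: Pel and Cor on → Tam on. Gate 7: Tam and Ule on → Zor on. Gate 8: Tam, Zor, and Zin on → Qil on. [4 rule applications]
Cor needs fewer.

Cor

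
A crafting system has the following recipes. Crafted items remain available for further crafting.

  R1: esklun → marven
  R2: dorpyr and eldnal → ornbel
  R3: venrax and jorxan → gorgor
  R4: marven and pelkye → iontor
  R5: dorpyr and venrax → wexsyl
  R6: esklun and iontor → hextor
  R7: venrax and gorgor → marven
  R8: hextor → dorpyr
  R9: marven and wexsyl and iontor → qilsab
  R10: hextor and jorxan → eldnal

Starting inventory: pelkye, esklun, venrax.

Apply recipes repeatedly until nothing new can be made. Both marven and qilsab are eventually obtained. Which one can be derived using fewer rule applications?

marven: esklun → marven (R1). [1 rule application]
qilsab: Using R1, esklun makes marven. Using R4, marven and pelkye make iontor. Using R6, esklun and iontor make hextor. hextor → dorpyr (R8). Using R5, dorpyr and venrax make wexsyl. marven and wexsyl and iontor → qilsab (R9). [6 rule applications]
marven needs fewer.

marven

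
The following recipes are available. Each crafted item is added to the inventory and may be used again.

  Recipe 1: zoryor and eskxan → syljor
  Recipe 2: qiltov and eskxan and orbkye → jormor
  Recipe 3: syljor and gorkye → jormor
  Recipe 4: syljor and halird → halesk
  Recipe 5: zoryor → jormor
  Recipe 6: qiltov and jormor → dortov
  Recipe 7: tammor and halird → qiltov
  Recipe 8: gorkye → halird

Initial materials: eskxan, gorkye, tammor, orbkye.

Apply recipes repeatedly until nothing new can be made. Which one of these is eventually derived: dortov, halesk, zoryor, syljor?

gorkye → halird (Recipe 8).
tammor and halird → qiltov (Recipe 7).
Using Recipe 2, qiltov, eskxan, and orbkye make jormor.
qiltov and jormor → dortov (Recipe 6).
No rule produces zoryor, and it is not given. halesk would need syljor and halird (Recipe 4), but syljor is never obtained. syljor would need zoryor and eskxan (Recipe 1), but zoryor is never obtained.

dortov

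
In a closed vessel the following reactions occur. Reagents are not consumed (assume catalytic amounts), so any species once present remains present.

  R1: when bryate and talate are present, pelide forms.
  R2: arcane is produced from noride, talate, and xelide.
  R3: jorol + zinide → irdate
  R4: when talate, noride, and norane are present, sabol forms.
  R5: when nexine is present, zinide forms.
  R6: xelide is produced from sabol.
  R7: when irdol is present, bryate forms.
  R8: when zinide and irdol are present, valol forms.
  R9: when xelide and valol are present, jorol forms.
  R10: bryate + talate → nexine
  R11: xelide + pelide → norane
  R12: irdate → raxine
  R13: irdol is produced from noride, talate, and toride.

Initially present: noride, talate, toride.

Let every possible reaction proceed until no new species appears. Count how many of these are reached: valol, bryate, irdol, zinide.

4

noride, talate, and toride present → irdol forms (R13).
irdol present → bryate forms (R7).
bryate and talate present → nexine forms (R10).
nexine present → zinide forms (R5).
zinide and irdol present → valol forms (R8).
valol: reached.
bryate: reached.
irdol: reached.
zinide: reached.
All 4 are reached.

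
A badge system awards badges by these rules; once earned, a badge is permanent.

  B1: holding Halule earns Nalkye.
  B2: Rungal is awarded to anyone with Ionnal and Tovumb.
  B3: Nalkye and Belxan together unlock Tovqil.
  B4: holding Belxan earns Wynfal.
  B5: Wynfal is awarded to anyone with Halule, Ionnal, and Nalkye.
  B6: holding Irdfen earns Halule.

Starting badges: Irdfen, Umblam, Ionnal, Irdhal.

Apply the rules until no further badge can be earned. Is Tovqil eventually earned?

Tovqil would need Nalkye and Belxan (B3), but Belxan is never earned.

No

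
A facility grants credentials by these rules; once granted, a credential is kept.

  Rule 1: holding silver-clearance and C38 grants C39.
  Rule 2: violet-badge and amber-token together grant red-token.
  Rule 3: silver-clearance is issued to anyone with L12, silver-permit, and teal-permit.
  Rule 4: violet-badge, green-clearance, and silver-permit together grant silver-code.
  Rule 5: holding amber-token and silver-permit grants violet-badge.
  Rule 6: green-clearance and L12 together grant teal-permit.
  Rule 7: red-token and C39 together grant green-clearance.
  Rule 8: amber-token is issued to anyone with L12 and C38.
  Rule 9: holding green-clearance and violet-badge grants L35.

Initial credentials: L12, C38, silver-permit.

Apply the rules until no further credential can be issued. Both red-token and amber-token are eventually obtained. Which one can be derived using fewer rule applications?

amber-token: Holding L12 and C38 grants amber-token (Rule 8). [1 rule application]
red-token: Holding L12 and C38 grants amber-token (Rule 8). Holding amber-token and silver-permit grants violet-badge (Rule 5). Holding violet-badge and amber-token grants red-token (Rule 2). [3 rule applications]
amber-token needs fewer.

amber-token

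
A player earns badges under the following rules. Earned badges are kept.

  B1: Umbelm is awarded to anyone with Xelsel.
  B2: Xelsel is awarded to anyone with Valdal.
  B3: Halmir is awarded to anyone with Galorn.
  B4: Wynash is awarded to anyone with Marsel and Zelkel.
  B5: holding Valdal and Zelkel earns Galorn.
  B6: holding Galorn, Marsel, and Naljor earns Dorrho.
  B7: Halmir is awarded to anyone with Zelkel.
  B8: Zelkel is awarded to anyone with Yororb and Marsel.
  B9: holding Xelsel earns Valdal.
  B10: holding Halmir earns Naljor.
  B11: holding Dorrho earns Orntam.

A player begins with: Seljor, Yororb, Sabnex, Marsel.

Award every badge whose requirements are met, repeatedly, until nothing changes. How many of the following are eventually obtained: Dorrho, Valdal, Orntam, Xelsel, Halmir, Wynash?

With Yororb and Marsel, Zelkel is earned (B8).
With Marsel and Zelkel, Wynash is earned (B4).
With Zelkel, Halmir is earned (B7).
Dorrho would need Galorn, Marsel, and Naljor (B6), but Galorn is never earned.
Valdal would need Xelsel (B9), but Xelsel is never earned.
Orntam would need Dorrho (B11), but Dorrho is never earned.
Xelsel would need Valdal (B2), but Valdal is never earned.
Halmir: reached.
Wynash: reached.
Reached: Halmir and Wynash — 2 of the 6.

2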